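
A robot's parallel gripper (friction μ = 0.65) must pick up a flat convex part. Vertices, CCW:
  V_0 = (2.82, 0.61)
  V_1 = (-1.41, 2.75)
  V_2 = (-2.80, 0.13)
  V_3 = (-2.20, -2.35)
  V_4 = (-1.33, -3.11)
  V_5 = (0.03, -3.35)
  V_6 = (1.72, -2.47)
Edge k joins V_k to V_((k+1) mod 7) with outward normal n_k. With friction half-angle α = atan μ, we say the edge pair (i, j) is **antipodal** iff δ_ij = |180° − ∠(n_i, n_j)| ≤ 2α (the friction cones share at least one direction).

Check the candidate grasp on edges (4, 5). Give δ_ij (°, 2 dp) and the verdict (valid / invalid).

α = atan 0.65 = 33.02°;  2α = 66.05°
edge 4: e_4 = (+1.36, -0.24);  n_4 = (-0.1738, -0.9848)
edge 5: e_5 = (+1.69, +0.88);  n_5 = (+0.4618, -0.8870)
∠(n_4, n_5) = 37.51°
δ = |180° − 37.51°| = 142.49°
142.49° > 2α = 66.05°  →  invalid

δ = 142.49°, invalid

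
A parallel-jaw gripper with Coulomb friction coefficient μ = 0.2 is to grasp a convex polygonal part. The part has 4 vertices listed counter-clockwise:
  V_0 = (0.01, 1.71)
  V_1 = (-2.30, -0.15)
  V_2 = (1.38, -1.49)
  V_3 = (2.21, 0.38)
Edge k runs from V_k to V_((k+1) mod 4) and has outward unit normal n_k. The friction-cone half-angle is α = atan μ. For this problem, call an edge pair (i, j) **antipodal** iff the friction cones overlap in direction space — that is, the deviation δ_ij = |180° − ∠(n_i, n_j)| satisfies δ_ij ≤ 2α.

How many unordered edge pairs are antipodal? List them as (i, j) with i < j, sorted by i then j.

count = 1; pairs: (1,3)

α = atan 0.2 = 11.31°;  2α = 22.62°
n_0 = (-0.6272, +0.7789)
n_1 = (-0.3422, -0.9396)
n_2 = (+0.9140, -0.4057)
n_3 = (+0.5174, +0.8558)
  (0,1): δ = 58.85°  ·
  (0,2): δ = 27.23°  ·
  (0,3): δ = 110.00°  ·
  (1,2): δ = 93.93°  ·
  (1,3): δ = 11.15°  ✓
  (2,3): δ = 97.22°  ·
antipodal pairs: 1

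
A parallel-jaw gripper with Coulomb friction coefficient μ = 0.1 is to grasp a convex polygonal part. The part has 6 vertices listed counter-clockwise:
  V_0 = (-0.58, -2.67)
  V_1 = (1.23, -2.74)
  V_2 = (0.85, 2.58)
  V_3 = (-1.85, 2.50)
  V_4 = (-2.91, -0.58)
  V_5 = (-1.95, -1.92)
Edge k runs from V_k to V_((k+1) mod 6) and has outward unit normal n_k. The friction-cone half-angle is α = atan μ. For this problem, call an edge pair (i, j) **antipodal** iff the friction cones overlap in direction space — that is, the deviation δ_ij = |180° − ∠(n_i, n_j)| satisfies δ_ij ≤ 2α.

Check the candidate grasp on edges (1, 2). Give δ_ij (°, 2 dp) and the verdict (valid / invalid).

α = atan 0.1 = 5.71°;  2α = 11.42°
edge 1: e_1 = (-0.38, +5.32);  n_1 = (+0.9975, +0.0712)
edge 2: e_2 = (-2.70, -0.08);  n_2 = (-0.0296, +0.9996)
∠(n_1, n_2) = 87.61°
δ = |180° − 87.61°| = 92.39°
92.39° > 2α = 11.42°  →  invalid

δ = 92.39°, invalid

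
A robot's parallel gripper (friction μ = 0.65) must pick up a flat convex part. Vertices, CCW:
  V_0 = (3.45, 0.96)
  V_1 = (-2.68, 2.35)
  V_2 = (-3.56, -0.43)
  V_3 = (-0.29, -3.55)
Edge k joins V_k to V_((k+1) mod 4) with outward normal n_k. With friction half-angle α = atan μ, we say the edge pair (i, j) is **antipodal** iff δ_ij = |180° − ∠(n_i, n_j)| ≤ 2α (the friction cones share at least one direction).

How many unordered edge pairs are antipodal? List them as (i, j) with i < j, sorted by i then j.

count = 3; pairs: (0,2), (0,3), (1,3)

α = atan 0.65 = 33.02°;  2α = 66.05°
n_0 = (+0.2211, +0.9752)
n_1 = (-0.9534, +0.3018)
n_2 = (-0.6903, -0.7235)
n_3 = (+0.7698, -0.6383)
  (0,1): δ = 94.79°  ·
  (0,2): δ = 30.88°  ✓
  (0,3): δ = 63.11°  ✓
  (1,2): δ = 116.09°  ·
  (1,3): δ = 22.10°  ✓
  (2,3): δ = 86.01°  ·
antipodal pairs: 3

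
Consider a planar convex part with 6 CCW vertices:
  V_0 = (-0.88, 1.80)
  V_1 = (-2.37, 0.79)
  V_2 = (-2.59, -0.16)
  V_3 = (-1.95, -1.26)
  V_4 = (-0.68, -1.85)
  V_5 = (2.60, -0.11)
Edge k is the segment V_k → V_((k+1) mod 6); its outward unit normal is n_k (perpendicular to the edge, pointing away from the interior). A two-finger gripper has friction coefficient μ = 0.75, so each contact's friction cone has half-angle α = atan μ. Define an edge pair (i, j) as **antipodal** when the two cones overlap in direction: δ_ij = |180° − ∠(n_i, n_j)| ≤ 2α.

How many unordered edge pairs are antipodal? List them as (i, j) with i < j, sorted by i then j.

count = 6; pairs: (0,3), (0,4), (1,4), (2,5), (3,5), (4,5)

α = atan 0.75 = 36.87°;  2α = 73.74°
n_0 = (-0.5611, +0.8278)
n_1 = (-0.9742, +0.2256)
n_2 = (-0.8643, -0.5029)
n_3 = (-0.4213, -0.9069)
n_4 = (+0.4686, -0.8834)
n_5 = (+0.4811, +0.8766)
  (0,1): δ = 137.17°  ·
  (0,2): δ = 93.94°  ·
  (0,3): δ = 59.05°  ✓
  (0,4): δ = 6.19°  ✓
  (0,5): δ = 117.11°  ·
  (1,2): δ = 136.77°  ·
  (1,3): δ = 101.88°  ·
  (1,4): δ = 49.02°  ✓
  (1,5): δ = 74.28°  ·
  (2,3): δ = 145.11°  ·
  (2,4): δ = 92.25°  ·
  (2,5): δ = 31.05°  ✓
  (3,4): δ = 127.14°  ·
  (3,5): δ = 3.84°  ✓
  (4,5): δ = 56.71°  ✓
antipodal pairs: 6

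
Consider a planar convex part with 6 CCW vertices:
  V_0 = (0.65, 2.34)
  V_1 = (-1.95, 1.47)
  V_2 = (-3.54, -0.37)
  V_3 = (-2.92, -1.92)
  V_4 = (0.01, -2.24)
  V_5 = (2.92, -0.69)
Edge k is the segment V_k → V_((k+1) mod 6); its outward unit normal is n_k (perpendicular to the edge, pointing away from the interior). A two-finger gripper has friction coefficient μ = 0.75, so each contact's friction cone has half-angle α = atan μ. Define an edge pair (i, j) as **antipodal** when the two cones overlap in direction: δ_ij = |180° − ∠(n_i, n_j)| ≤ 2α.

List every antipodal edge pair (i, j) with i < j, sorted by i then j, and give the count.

count = 6; pairs: (0,3), (0,4), (1,3), (1,4), (2,5), (3,5)

α = atan 0.75 = 36.87°;  2α = 73.74°
n_0 = (-0.3173, +0.9483)
n_1 = (-0.7566, +0.6538)
n_2 = (-0.9285, -0.3714)
n_3 = (-0.1086, -0.9941)
n_4 = (+0.4701, -0.8826)
n_5 = (+0.8003, +0.5996)
  (0,1): δ = 149.33°  ·
  (0,2): δ = 86.70°  ·
  (0,3): δ = 24.73°  ✓
  (0,4): δ = 9.54°  ✓
  (0,5): δ = 108.34°  ·
  (1,2): δ = 117.37°  ·
  (1,3): δ = 55.40°  ✓
  (1,4): δ = 21.13°  ✓
  (1,5): δ = 77.67°  ·
  (2,3): δ = 118.03°  ·
  (2,4): δ = 83.76°  ·
  (2,5): δ = 15.04°  ✓
  (3,4): δ = 145.73°  ·
  (3,5): δ = 46.93°  ✓
  (4,5): δ = 81.20°  ·
antipodal pairs: 6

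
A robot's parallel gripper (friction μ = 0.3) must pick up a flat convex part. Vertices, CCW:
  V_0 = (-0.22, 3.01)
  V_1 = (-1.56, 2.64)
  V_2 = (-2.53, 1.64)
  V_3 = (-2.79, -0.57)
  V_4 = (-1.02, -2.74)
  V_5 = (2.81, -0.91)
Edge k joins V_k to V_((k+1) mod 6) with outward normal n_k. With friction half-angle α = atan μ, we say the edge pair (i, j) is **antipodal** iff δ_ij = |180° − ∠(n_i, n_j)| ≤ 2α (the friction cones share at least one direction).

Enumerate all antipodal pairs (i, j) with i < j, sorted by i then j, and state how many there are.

count = 3; pairs: (0,4), (1,4), (3,5)

α = atan 0.3 = 16.70°;  2α = 33.40°
n_0 = (-0.2662, +0.9639)
n_1 = (-0.7178, +0.6963)
n_2 = (-0.9932, +0.1168)
n_3 = (-0.7749, -0.6321)
n_4 = (+0.4311, -0.9023)
n_5 = (+0.7912, +0.6116)
  (0,1): δ = 149.56°  ·
  (0,2): δ = 112.15°  ·
  (0,3): δ = 66.23°  ·
  (0,4): δ = 10.10°  ✓
  (0,5): δ = 112.27°  ·
  (1,2): δ = 142.58°  ·
  (1,3): δ = 96.67°  ·
  (1,4): δ = 20.33°  ✓
  (1,5): δ = 81.83°  ·
  (2,3): δ = 134.09°  ·
  (2,4): δ = 57.75°  ·
  (2,5): δ = 44.41°  ·
  (3,4): δ = 103.66°  ·
  (3,5): δ = 1.50°  ✓
  (4,5): δ = 77.84°  ·
antipodal pairs: 3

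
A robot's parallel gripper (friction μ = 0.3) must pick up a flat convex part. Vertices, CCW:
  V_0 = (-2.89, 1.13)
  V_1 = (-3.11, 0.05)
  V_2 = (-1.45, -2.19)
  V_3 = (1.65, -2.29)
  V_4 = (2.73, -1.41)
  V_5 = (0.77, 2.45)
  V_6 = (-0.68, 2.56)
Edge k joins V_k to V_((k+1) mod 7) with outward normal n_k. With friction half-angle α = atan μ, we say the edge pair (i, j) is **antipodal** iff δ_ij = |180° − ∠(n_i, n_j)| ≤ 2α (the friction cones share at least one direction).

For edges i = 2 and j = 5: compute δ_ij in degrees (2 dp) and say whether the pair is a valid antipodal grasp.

δ = 2.49°, valid

α = atan 0.3 = 16.70°;  2α = 33.40°
edge 2: e_2 = (+3.10, -0.10);  n_2 = (-0.0322, -0.9995)
edge 5: e_5 = (-1.45, +0.11);  n_5 = (+0.0756, +0.9971)
∠(n_2, n_5) = 177.51°
δ = |180° − 177.51°| = 2.49°
2.49° ≤ 2α = 33.40°  →  valid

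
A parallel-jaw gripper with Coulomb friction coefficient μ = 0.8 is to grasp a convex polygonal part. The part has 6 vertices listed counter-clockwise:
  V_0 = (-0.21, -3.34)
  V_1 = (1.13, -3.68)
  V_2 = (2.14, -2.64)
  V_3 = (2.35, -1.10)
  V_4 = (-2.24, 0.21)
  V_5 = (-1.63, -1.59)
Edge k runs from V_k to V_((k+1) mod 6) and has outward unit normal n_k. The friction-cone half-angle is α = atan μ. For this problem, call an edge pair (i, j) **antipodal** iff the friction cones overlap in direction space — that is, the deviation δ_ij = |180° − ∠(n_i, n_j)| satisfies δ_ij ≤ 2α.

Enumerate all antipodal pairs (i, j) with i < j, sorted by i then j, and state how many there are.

α = atan 0.8 = 38.66°;  2α = 77.32°
n_0 = (-0.2459, -0.9693)
n_1 = (+0.7174, -0.6967)
n_2 = (+0.9908, -0.1351)
n_3 = (+0.2744, +0.9616)
n_4 = (-0.9471, -0.3210)
n_5 = (-0.7765, -0.6301)
  (0,1): δ = 119.92°  ·
  (0,2): δ = 83.53°  ·
  (0,3): δ = 1.69°  ✓
  (0,4): δ = 122.96°  ·
  (0,5): δ = 143.29°  ·
  (1,2): δ = 143.60°  ·
  (1,3): δ = 61.77°  ✓
  (1,4): δ = 62.88°  ✓
  (1,5): δ = 83.22°  ·
  (2,3): δ = 98.16°  ·
  (2,4): δ = 26.49°  ✓
  (2,5): δ = 46.82°  ✓
  (3,4): δ = 55.35°  ✓
  (3,5): δ = 35.01°  ✓
  (4,5): δ = 159.66°  ·
antipodal pairs: 7

count = 7; pairs: (0,3), (1,3), (1,4), (2,4), (2,5), (3,4), (3,5)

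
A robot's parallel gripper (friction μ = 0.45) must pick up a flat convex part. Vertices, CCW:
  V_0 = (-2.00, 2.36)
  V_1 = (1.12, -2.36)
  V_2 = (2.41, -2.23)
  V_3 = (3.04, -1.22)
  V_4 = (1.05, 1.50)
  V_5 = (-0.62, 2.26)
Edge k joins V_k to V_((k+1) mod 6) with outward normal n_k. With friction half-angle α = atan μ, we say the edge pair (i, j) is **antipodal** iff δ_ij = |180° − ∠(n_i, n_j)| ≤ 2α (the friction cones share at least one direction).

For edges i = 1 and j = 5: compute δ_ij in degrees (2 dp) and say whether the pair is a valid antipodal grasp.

α = atan 0.45 = 24.23°;  2α = 48.46°
edge 1: e_1 = (+1.29, +0.13);  n_1 = (+0.1003, -0.9950)
edge 5: e_5 = (-1.38, +0.10);  n_5 = (+0.0723, +0.9974)
∠(n_1, n_5) = 170.10°
δ = |180° − 170.10°| = 9.90°
9.90° ≤ 2α = 48.46°  →  valid

δ = 9.90°, valid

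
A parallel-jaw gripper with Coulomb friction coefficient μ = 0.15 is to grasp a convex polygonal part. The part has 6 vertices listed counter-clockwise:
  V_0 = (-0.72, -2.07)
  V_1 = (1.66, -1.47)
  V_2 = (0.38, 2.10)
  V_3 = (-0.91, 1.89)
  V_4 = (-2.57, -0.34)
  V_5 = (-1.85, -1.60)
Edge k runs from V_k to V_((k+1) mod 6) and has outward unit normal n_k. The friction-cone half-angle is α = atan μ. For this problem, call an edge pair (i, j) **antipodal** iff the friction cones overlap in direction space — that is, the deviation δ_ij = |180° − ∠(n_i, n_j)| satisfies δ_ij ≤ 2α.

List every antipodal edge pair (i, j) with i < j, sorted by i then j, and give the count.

count = 2; pairs: (0,2), (1,4)

α = atan 0.15 = 8.53°;  2α = 17.06°
n_0 = (+0.2445, -0.9697)
n_1 = (+0.9413, +0.3375)
n_2 = (-0.1607, +0.9870)
n_3 = (-0.8022, +0.5971)
n_4 = (-0.8682, -0.4961)
n_5 = (-0.3840, -0.9233)
  (0,1): δ = 84.42°  ·
  (0,2): δ = 4.90°  ✓
  (0,3): δ = 39.19°  ·
  (0,4): δ = 105.60°  ·
  (0,5): δ = 143.27°  ·
  (1,2): δ = 100.48°  ·
  (1,3): δ = 56.39°  ·
  (1,4): δ = 10.02°  ✓
  (1,5): δ = 47.69°  ·
  (2,3): δ = 135.91°  ·
  (2,4): δ = 69.50°  ·
  (2,5): δ = 31.83°  ·
  (3,4): δ = 113.59°  ·
  (3,5): δ = 75.92°  ·
  (4,5): δ = 142.33°  ·
antipodal pairs: 2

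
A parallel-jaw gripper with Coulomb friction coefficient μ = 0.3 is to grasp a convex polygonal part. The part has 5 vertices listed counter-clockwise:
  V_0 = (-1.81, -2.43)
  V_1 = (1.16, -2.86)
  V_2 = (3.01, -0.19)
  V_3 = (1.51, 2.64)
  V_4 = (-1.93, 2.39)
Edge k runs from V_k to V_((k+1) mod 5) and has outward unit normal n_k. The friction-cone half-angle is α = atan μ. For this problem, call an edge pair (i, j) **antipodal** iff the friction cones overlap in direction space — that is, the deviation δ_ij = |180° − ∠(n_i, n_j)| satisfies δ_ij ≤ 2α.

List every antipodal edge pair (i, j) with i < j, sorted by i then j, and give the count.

α = atan 0.3 = 16.70°;  2α = 33.40°
n_0 = (-0.1433, -0.9897)
n_1 = (+0.8220, -0.5695)
n_2 = (+0.8836, +0.4683)
n_3 = (-0.0725, +0.9974)
n_4 = (-0.9997, -0.0249)
  (0,1): δ = 116.48°  ·
  (0,2): δ = 53.84°  ·
  (0,3): δ = 12.39°  ✓
  (0,4): δ = 99.66°  ·
  (1,2): δ = 117.36°  ·
  (1,3): δ = 51.13°  ·
  (1,4): δ = 36.14°  ·
  (2,3): δ = 113.77°  ·
  (2,4): δ = 26.50°  ✓
  (3,4): δ = 92.73°  ·
antipodal pairs: 2

count = 2; pairs: (0,3), (2,4)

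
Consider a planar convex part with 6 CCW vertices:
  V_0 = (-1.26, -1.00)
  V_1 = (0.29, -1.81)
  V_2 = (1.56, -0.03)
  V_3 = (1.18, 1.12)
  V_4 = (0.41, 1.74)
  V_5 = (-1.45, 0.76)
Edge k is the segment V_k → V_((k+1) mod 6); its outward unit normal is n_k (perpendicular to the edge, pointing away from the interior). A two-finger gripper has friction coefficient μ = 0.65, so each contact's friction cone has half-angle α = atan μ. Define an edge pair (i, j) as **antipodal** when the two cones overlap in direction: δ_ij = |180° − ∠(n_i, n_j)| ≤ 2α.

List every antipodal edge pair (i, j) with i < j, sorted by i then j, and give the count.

α = atan 0.65 = 33.02°;  2α = 66.05°
n_0 = (-0.4632, -0.8863)
n_1 = (+0.8140, -0.5808)
n_2 = (+0.9495, +0.3137)
n_3 = (+0.6272, +0.7789)
n_4 = (-0.4661, +0.8847)
n_5 = (-0.9942, -0.1073)
  (0,1): δ = 97.92°  ·
  (0,2): δ = 44.12°  ✓
  (0,3): δ = 11.25°  ✓
  (0,4): δ = 55.37°  ✓
  (0,5): δ = 123.75°  ·
  (1,2): δ = 126.21°  ·
  (1,3): δ = 93.33°  ·
  (1,4): δ = 26.71°  ✓
  (1,5): δ = 41.67°  ✓
  (2,3): δ = 147.13°  ·
  (2,4): δ = 80.50°  ·
  (2,5): δ = 12.12°  ✓
  (3,4): δ = 113.38°  ·
  (3,5): δ = 45.00°  ✓
  (4,5): δ = 111.62°  ·
antipodal pairs: 7

count = 7; pairs: (0,2), (0,3), (0,4), (1,4), (1,5), (2,5), (3,5)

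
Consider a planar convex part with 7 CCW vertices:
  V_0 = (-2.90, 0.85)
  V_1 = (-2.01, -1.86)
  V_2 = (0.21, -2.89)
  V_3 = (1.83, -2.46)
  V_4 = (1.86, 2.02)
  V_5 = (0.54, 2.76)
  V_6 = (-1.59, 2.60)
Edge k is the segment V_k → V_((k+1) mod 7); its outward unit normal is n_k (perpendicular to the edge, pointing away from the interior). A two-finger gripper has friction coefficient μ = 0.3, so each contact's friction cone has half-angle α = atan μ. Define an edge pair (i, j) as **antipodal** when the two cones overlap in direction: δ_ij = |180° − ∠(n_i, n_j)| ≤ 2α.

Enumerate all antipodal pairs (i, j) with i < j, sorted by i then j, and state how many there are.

α = atan 0.3 = 16.70°;  2α = 33.40°
n_0 = (-0.9501, -0.3120)
n_1 = (-0.4209, -0.9071)
n_2 = (+0.2565, -0.9665)
n_3 = (+1.0000, -0.0067)
n_4 = (+0.4890, +0.8723)
n_5 = (-0.0749, +0.9972)
n_6 = (-0.8005, +0.5993)
  (0,1): δ = 133.07°  ·
  (0,2): δ = 93.32°  ·
  (0,3): δ = 18.56°  ✓
  (0,4): δ = 42.54°  ·
  (0,5): δ = 76.11°  ·
  (0,6): δ = 125.00°  ·
  (1,2): δ = 140.25°  ·
  (1,3): δ = 65.49°  ·
  (1,4): δ = 4.39°  ✓
  (1,5): δ = 29.19°  ✓
  (1,6): δ = 78.07°  ·
  (2,3): δ = 105.25°  ·
  (2,4): δ = 44.14°  ·
  (2,5): δ = 10.57°  ✓
  (2,6): δ = 38.32°  ·
  (3,4): δ = 118.89°  ·
  (3,5): δ = 85.32°  ·
  (3,6): δ = 36.43°  ·
  (4,5): δ = 146.43°  ·
  (4,6): δ = 97.54°  ·
  (5,6): δ = 131.11°  ·
antipodal pairs: 4

count = 4; pairs: (0,3), (1,4), (1,5), (2,5)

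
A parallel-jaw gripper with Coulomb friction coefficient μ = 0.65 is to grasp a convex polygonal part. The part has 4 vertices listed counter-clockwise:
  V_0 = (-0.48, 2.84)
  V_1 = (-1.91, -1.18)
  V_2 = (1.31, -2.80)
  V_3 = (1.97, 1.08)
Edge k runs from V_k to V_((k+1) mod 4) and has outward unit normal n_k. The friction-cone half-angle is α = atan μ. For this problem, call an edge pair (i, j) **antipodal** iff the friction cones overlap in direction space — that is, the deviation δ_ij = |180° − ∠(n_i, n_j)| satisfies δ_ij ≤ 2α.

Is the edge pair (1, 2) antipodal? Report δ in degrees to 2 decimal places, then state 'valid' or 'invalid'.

δ = 72.95°, invalid

α = atan 0.65 = 33.02°;  2α = 66.05°
edge 1: e_1 = (+3.22, -1.62);  n_1 = (-0.4494, -0.8933)
edge 2: e_2 = (+0.66, +3.88);  n_2 = (+0.9858, -0.1677)
∠(n_1, n_2) = 107.05°
δ = |180° − 107.05°| = 72.95°
72.95° > 2α = 66.05°  →  invalid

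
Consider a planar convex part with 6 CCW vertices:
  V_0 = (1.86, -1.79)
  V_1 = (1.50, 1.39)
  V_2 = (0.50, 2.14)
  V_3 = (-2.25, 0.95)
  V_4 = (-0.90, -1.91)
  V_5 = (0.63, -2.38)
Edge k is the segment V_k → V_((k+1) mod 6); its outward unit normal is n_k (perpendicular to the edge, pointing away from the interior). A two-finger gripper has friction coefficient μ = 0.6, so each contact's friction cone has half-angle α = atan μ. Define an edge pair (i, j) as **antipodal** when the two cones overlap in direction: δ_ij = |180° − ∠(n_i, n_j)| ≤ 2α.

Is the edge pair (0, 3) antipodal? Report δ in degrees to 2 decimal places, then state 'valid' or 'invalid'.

δ = 18.81°, valid

α = atan 0.6 = 30.96°;  2α = 61.93°
edge 0: e_0 = (-0.36, +3.18);  n_0 = (+0.9937, +0.1125)
edge 3: e_3 = (+1.35, -2.86);  n_3 = (-0.9043, -0.4269)
∠(n_0, n_3) = 161.19°
δ = |180° − 161.19°| = 18.81°
18.81° ≤ 2α = 61.93°  →  valid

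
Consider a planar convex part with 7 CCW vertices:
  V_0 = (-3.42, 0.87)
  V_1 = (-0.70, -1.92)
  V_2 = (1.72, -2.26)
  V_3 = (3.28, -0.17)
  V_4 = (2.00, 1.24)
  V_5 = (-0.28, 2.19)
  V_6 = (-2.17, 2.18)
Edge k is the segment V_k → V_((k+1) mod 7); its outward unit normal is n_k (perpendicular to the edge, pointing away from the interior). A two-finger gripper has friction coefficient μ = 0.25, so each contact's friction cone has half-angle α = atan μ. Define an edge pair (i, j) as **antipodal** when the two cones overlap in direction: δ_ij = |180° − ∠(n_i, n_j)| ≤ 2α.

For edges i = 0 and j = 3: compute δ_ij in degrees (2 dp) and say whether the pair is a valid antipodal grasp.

α = atan 0.25 = 14.04°;  2α = 28.07°
edge 0: e_0 = (+2.72, -2.79);  n_0 = (-0.7160, -0.6981)
edge 3: e_3 = (-1.28, +1.41);  n_3 = (+0.7404, +0.6721)
∠(n_0, n_3) = 177.96°
δ = |180° − 177.96°| = 2.04°
2.04° ≤ 2α = 28.07°  →  valid

δ = 2.04°, valid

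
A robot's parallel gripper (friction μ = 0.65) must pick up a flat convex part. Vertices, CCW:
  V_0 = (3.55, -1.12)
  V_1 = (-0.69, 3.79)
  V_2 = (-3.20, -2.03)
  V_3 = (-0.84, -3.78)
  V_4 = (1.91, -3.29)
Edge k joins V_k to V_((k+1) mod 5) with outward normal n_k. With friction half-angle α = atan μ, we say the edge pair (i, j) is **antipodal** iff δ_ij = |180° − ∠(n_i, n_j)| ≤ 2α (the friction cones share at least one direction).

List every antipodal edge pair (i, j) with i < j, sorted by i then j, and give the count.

α = atan 0.65 = 33.02°;  2α = 66.05°
n_0 = (+0.7569, +0.6536)
n_1 = (-0.9182, +0.3960)
n_2 = (-0.5956, -0.8033)
n_3 = (+0.1754, -0.9845)
n_4 = (+0.7978, -0.6029)
  (0,1): δ = 64.14°  ✓
  (0,2): δ = 12.63°  ✓
  (0,3): δ = 59.29°  ✓
  (0,4): δ = 102.11°  ·
  (1,2): δ = 103.23°  ·
  (1,3): δ = 56.57°  ✓
  (1,4): δ = 13.75°  ✓
  (2,3): δ = 133.34°  ·
  (2,4): δ = 90.52°  ·
  (3,4): δ = 137.18°  ·
antipodal pairs: 5

count = 5; pairs: (0,1), (0,2), (0,3), (1,3), (1,4)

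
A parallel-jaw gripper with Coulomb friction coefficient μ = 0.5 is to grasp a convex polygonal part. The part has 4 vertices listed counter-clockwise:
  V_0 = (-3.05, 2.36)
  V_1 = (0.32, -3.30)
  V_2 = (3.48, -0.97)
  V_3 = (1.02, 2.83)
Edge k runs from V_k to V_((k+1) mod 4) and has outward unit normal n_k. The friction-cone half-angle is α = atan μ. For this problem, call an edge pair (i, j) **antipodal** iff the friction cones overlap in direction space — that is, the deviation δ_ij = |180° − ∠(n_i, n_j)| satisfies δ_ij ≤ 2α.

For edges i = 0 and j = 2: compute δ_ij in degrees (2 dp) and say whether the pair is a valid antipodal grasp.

δ = 2.15°, valid

α = atan 0.5 = 26.57°;  2α = 53.13°
edge 0: e_0 = (+3.37, -5.66);  n_0 = (-0.8592, -0.5116)
edge 2: e_2 = (-2.46, +3.80);  n_2 = (+0.8395, +0.5434)
∠(n_0, n_2) = 177.85°
δ = |180° − 177.85°| = 2.15°
2.15° ≤ 2α = 53.13°  →  valid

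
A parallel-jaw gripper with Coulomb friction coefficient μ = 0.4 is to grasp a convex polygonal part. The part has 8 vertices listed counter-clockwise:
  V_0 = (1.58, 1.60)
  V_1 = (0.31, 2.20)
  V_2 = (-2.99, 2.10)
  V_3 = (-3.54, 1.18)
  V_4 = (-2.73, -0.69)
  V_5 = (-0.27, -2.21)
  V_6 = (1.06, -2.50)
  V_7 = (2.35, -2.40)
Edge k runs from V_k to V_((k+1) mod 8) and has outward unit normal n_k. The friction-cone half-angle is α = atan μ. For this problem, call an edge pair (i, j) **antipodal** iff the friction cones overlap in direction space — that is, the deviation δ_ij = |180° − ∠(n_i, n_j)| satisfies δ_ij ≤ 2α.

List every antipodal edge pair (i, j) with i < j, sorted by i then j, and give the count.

count = 9; pairs: (0,3), (0,4), (0,5), (0,6), (1,4), (1,5), (1,6), (2,7), (3,7)

α = atan 0.4 = 21.80°;  2α = 43.60°
n_0 = (+0.4272, +0.9042)
n_1 = (-0.0303, +0.9995)
n_2 = (-0.8583, +0.5131)
n_3 = (-0.9176, -0.3975)
n_4 = (-0.5256, -0.8507)
n_5 = (-0.2130, -0.9770)
n_6 = (+0.0773, -0.9970)
n_7 = (+0.9820, +0.1890)
  (0,1): δ = 152.98°  ·
  (0,2): δ = 95.58°  ·
  (0,3): δ = 41.29°  ✓
  (0,4): δ = 6.42°  ✓
  (0,5): δ = 12.99°  ✓
  (0,6): δ = 29.72°  ✓
  (0,7): δ = 126.18°  ·
  (1,2): δ = 122.61°  ·
  (1,3): δ = 68.32°  ·
  (1,4): δ = 33.45°  ✓
  (1,5): δ = 14.04°  ✓
  (1,6): δ = 2.70°  ✓
  (1,7): δ = 99.16°  ·
  (2,3): δ = 125.71°  ·
  (2,4): δ = 90.84°  ·
  (2,5): δ = 71.43°  ·
  (2,6): δ = 54.70°  ·
  (2,7): δ = 41.77°  ✓
  (3,4): δ = 145.13°  ·
  (3,5): δ = 125.72°  ·
  (3,6): δ = 108.99°  ·
  (3,7): δ = 12.52°  ✓
  (4,5): δ = 160.59°  ·
  (4,6): δ = 143.86°  ·
  (4,7): δ = 47.39°  ·
  (5,6): δ = 163.27°  ·
  (5,7): δ = 66.80°  ·
  (6,7): δ = 83.54°  ·
antipodal pairs: 9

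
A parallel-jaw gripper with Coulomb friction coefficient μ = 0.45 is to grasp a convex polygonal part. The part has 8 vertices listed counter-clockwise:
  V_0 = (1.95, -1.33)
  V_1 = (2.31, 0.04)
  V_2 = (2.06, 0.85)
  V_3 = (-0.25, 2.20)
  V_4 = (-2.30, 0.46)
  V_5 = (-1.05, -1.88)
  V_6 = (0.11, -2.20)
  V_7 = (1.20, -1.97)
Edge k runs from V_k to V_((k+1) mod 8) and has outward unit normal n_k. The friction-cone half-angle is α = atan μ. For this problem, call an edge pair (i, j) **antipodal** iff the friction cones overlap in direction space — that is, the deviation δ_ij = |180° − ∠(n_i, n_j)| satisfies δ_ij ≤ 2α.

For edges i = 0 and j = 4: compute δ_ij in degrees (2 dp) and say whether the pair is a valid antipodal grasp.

δ = 42.83°, valid

α = atan 0.45 = 24.23°;  2α = 48.46°
edge 0: e_0 = (+0.36, +1.37);  n_0 = (+0.9672, -0.2541)
edge 4: e_4 = (+1.25, -2.34);  n_4 = (-0.8820, -0.4712)
∠(n_0, n_4) = 137.17°
δ = |180° − 137.17°| = 42.83°
42.83° ≤ 2α = 48.46°  →  valid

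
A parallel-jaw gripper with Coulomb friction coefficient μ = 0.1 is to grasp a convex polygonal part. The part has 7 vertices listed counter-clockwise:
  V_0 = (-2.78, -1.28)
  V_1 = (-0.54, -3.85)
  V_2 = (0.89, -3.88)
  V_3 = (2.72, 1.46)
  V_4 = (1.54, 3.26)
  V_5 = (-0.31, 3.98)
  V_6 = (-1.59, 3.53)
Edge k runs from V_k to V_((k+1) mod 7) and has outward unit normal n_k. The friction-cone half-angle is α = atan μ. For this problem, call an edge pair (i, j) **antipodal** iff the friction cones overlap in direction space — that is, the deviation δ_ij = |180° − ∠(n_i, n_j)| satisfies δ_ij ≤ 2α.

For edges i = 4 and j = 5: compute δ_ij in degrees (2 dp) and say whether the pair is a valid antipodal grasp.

δ = 139.36°, invalid

α = atan 0.1 = 5.71°;  2α = 11.42°
edge 4: e_4 = (-1.85, +0.72);  n_4 = (+0.3627, +0.9319)
edge 5: e_5 = (-1.28, -0.45);  n_5 = (-0.3317, +0.9434)
∠(n_4, n_5) = 40.64°
δ = |180° − 40.64°| = 139.36°
139.36° > 2α = 11.42°  →  invalid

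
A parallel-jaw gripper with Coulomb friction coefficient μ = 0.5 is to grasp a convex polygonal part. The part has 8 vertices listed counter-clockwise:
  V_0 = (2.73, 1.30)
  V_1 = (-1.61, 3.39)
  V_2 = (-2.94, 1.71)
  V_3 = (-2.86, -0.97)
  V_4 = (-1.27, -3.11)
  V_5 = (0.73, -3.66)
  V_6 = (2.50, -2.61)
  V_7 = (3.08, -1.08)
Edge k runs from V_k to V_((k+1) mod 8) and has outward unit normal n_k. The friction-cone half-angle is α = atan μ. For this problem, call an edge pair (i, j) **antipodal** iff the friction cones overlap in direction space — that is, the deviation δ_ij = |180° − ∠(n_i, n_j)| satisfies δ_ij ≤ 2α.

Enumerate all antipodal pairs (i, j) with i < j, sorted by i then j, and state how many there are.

count = 8; pairs: (0,3), (0,4), (1,5), (1,6), (1,7), (2,6), (2,7), (3,7)

α = atan 0.5 = 26.57°;  2α = 53.13°
n_0 = (+0.4339, +0.9010)
n_1 = (-0.7840, +0.6207)
n_2 = (-0.9996, -0.0298)
n_3 = (-0.8027, -0.5964)
n_4 = (-0.2652, -0.9642)
n_5 = (+0.5102, -0.8601)
n_6 = (+0.9351, -0.3545)
n_7 = (+0.9894, +0.1455)
  (0,1): δ = 102.65°  ·
  (0,2): δ = 62.58°  ·
  (0,3): δ = 27.67°  ✓
  (0,4): δ = 10.34°  ✓
  (0,5): δ = 56.39°  ·
  (0,6): δ = 94.95°  ·
  (0,7): δ = 124.08°  ·
  (1,2): δ = 139.92°  ·
  (1,3): δ = 105.02°  ·
  (1,4): δ = 67.01°  ·
  (1,5): δ = 20.96°  ✓
  (1,6): δ = 17.61°  ✓
  (1,7): δ = 46.73°  ✓
  (2,3): δ = 145.10°  ·
  (2,4): δ = 107.09°  ·
  (2,5): δ = 61.03°  ·
  (2,6): δ = 22.47°  ✓
  (2,7): δ = 6.66°  ✓
  (3,4): δ = 141.99°  ·
  (3,5): δ = 95.93°  ·
  (3,6): δ = 57.37°  ·
  (3,7): δ = 28.25°  ✓
  (4,5): δ = 133.95°  ·
  (4,6): δ = 95.38°  ·
  (4,7): δ = 66.26°  ·
  (5,6): δ = 141.44°  ·
  (5,7): δ = 112.31°  ·
  (6,7): δ = 150.87°  ·
antipodal pairs: 8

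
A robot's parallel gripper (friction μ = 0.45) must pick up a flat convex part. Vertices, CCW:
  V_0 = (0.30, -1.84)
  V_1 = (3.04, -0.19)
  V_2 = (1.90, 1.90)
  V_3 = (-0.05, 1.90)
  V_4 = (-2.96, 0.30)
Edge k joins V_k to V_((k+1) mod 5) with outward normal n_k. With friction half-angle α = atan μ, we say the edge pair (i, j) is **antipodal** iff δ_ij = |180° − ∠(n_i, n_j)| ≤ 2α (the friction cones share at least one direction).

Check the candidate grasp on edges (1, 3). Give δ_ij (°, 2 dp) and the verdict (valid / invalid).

δ = 89.81°, invalid

α = atan 0.45 = 24.23°;  2α = 48.46°
edge 1: e_1 = (-1.14, +2.09);  n_1 = (+0.8779, +0.4789)
edge 3: e_3 = (-2.91, -1.60);  n_3 = (-0.4818, +0.8763)
∠(n_1, n_3) = 90.19°
δ = |180° − 90.19°| = 89.81°
89.81° > 2α = 48.46°  →  invalid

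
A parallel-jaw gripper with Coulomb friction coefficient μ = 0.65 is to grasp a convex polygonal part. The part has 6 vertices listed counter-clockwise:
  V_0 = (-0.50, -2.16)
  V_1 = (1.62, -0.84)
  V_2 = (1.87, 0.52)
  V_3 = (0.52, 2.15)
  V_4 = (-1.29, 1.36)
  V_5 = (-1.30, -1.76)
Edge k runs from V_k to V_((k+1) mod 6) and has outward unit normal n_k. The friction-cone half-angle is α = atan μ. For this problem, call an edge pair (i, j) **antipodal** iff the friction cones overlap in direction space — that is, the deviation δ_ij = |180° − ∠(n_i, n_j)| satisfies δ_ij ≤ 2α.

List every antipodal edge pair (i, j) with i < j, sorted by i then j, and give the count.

count = 7; pairs: (0,3), (0,4), (1,3), (1,4), (2,4), (2,5), (3,5)

α = atan 0.65 = 33.02°;  2α = 66.05°
n_0 = (+0.5286, -0.8489)
n_1 = (+0.9835, -0.1808)
n_2 = (+0.7702, +0.6379)
n_3 = (-0.4000, +0.9165)
n_4 = (-1.0000, +0.0032)
n_5 = (-0.4472, -0.8944)
  (0,1): δ = 132.32°  ·
  (0,2): δ = 82.28°  ·
  (0,3): δ = 8.33°  ✓
  (0,4): δ = 57.91°  ✓
  (0,5): δ = 121.53°  ·
  (1,2): δ = 129.95°  ·
  (1,3): δ = 56.00°  ✓
  (1,4): δ = 10.23°  ✓
  (1,5): δ = 73.85°  ·
  (2,3): δ = 106.05°  ·
  (2,4): δ = 39.82°  ✓
  (2,5): δ = 23.80°  ✓
  (3,4): δ = 113.76°  ·
  (3,5): δ = 50.14°  ✓
  (4,5): δ = 116.38°  ·
antipodal pairs: 7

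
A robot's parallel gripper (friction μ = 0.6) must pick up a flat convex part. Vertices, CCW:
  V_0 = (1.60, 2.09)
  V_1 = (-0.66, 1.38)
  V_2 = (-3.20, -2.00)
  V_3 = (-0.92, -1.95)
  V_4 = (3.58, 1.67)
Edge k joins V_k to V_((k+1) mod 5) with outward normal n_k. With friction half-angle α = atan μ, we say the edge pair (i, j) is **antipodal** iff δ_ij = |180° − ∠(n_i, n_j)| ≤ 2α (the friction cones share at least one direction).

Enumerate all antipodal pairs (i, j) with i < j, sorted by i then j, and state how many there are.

count = 6; pairs: (0,2), (0,3), (1,2), (1,3), (2,4), (3,4)

α = atan 0.6 = 30.96°;  2α = 61.93°
n_0 = (-0.2997, +0.9540)
n_1 = (-0.7994, +0.6008)
n_2 = (+0.0219, -0.9998)
n_3 = (+0.6268, -0.7792)
n_4 = (+0.2075, +0.9782)
  (0,1): δ = 144.36°  ·
  (0,2): δ = 16.18°  ✓
  (0,3): δ = 21.37°  ✓
  (0,4): δ = 150.58°  ·
  (1,2): δ = 51.82°  ✓
  (1,3): δ = 14.26°  ✓
  (1,4): δ = 114.95°  ·
  (2,3): δ = 142.44°  ·
  (2,4): δ = 13.23°  ✓
  (3,4): δ = 50.79°  ✓
antipodal pairs: 6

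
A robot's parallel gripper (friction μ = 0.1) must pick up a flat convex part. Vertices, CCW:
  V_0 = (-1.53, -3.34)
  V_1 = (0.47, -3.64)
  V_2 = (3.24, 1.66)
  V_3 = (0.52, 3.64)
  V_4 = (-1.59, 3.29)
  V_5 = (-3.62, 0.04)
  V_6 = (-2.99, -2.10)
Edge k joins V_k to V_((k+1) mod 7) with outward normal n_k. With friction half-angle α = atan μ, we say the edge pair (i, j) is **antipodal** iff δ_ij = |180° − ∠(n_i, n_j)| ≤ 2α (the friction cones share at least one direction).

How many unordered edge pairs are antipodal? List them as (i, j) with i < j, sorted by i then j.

count = 2; pairs: (1,4), (2,6)

α = atan 0.1 = 5.71°;  2α = 11.42°
n_0 = (-0.1483, -0.9889)
n_1 = (+0.8863, -0.4632)
n_2 = (+0.5885, +0.8085)
n_3 = (-0.1636, +0.9865)
n_4 = (-0.8481, +0.5298)
n_5 = (-0.9593, -0.2824)
n_6 = (-0.6473, -0.7622)
  (0,1): δ = 109.06°  ·
  (0,2): δ = 27.52°  ·
  (0,3): δ = 17.95°  ·
  (0,4): δ = 66.54°  ·
  (0,5): δ = 114.93°  ·
  (0,6): δ = 148.19°  ·
  (1,2): δ = 98.46°  ·
  (1,3): δ = 52.99°  ·
  (1,4): δ = 4.40°  ✓
  (1,5): δ = 44.00°  ·
  (1,6): δ = 77.25°  ·
  (2,3): δ = 134.53°  ·
  (2,4): δ = 85.94°  ·
  (2,5): δ = 37.54°  ·
  (2,6): δ = 4.29°  ✓
  (3,4): δ = 131.41°  ·
  (3,5): δ = 83.01°  ·
  (3,6): δ = 49.76°  ·
  (4,5): δ = 131.61°  ·
  (4,6): δ = 98.35°  ·
  (5,6): δ = 146.75°  ·
antipodal pairs: 2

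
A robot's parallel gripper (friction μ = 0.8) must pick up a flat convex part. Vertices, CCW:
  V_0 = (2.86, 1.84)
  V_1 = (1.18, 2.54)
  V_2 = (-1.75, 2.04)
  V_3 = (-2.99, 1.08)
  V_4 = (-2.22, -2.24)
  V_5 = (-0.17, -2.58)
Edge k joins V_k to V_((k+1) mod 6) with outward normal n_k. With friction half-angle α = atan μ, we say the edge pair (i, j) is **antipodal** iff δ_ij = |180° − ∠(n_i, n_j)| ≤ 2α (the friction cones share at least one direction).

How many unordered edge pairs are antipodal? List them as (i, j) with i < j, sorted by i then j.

α = atan 0.8 = 38.66°;  2α = 77.32°
n_0 = (+0.3846, +0.9231)
n_1 = (-0.1682, +0.9858)
n_2 = (-0.6122, +0.7907)
n_3 = (-0.9741, -0.2259)
n_4 = (-0.1636, -0.9865)
n_5 = (+0.8248, -0.5654)
  (0,1): δ = 147.70°  ·
  (0,2): δ = 119.63°  ·
  (0,3): δ = 54.32°  ✓
  (0,4): δ = 13.20°  ✓
  (0,5): δ = 78.19°  ·
  (1,2): δ = 151.94°  ·
  (1,3): δ = 86.63°  ·
  (1,4): δ = 19.10°  ✓
  (1,5): δ = 45.88°  ✓
  (2,3): δ = 114.69°  ·
  (2,4): δ = 47.16°  ✓
  (2,5): δ = 17.82°  ✓
  (3,4): δ = 112.47°  ·
  (3,5): δ = 47.49°  ✓
  (4,5): δ = 115.01°  ·
antipodal pairs: 7

count = 7; pairs: (0,3), (0,4), (1,4), (1,5), (2,4), (2,5), (3,5)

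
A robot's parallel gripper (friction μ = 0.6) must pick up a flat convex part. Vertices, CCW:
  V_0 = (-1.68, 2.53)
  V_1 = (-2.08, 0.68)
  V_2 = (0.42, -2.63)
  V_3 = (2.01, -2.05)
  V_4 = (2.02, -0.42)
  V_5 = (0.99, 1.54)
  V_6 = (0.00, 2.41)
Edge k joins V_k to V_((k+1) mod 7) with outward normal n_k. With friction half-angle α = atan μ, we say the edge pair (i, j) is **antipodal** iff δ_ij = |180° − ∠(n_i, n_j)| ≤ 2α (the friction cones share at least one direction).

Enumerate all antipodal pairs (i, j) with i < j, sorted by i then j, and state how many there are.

count = 10; pairs: (0,2), (0,3), (0,4), (0,5), (1,3), (1,4), (1,5), (1,6), (2,5), (2,6)

α = atan 0.6 = 30.96°;  2α = 61.93°
n_0 = (-0.9774, +0.2113)
n_1 = (-0.7980, -0.6027)
n_2 = (+0.3427, -0.9394)
n_3 = (+1.0000, -0.0061)
n_4 = (+0.8852, +0.4652)
n_5 = (+0.6601, +0.7512)
n_6 = (+0.0712, +0.9975)
  (0,1): δ = 130.74°  ·
  (0,2): δ = 57.76°  ✓
  (0,3): δ = 11.85°  ✓
  (0,4): δ = 39.92°  ✓
  (0,5): δ = 60.89°  ✓
  (0,6): δ = 98.11°  ·
  (1,2): δ = 107.02°  ·
  (1,3): δ = 37.41°  ✓
  (1,4): δ = 9.34°  ✓
  (1,5): δ = 11.63°  ✓
  (1,6): δ = 48.85°  ✓
  (2,3): δ = 110.39°  ·
  (2,4): δ = 82.32°  ·
  (2,5): δ = 61.35°  ✓
  (2,6): δ = 24.13°  ✓
  (3,4): δ = 151.93°  ·
  (3,5): δ = 130.96°  ·
  (3,6): δ = 93.73°  ·
  (4,5): δ = 159.03°  ·
  (4,6): δ = 121.81°  ·
  (5,6): δ = 142.78°  ·
antipodal pairs: 10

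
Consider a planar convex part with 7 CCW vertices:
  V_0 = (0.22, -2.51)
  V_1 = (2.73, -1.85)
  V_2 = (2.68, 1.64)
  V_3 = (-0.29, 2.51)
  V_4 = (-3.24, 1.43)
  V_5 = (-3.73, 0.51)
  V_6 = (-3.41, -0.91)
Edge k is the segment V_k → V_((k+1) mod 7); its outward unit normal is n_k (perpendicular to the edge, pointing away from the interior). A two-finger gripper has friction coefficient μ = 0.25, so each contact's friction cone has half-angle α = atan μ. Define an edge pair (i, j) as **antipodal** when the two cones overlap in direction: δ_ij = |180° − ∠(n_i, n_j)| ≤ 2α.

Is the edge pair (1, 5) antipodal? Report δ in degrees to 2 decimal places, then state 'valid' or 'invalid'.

δ = 11.88°, valid

α = atan 0.25 = 14.04°;  2α = 28.07°
edge 1: e_1 = (-0.05, +3.49);  n_1 = (+0.9999, +0.0143)
edge 5: e_5 = (+0.32, -1.42);  n_5 = (-0.9755, -0.2198)
∠(n_1, n_5) = 168.12°
δ = |180° − 168.12°| = 11.88°
11.88° ≤ 2α = 28.07°  →  valid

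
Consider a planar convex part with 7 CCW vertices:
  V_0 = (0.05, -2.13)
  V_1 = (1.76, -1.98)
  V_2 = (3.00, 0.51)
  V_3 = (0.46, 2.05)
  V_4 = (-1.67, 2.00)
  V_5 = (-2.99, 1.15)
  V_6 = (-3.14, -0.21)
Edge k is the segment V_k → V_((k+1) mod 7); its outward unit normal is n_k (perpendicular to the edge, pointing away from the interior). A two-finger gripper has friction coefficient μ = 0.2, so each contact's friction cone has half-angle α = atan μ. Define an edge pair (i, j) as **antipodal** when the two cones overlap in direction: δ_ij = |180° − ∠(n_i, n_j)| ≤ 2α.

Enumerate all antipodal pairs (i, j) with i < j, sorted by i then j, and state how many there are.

α = atan 0.2 = 11.31°;  2α = 22.62°
n_0 = (+0.0874, -0.9962)
n_1 = (+0.8951, -0.4458)
n_2 = (+0.5185, +0.8551)
n_3 = (-0.0235, +0.9997)
n_4 = (-0.5414, +0.8408)
n_5 = (-0.9940, +0.1096)
n_6 = (-0.5157, -0.8568)
  (0,1): δ = 121.49°  ·
  (0,2): δ = 36.24°  ·
  (0,3): δ = 3.67°  ✓
  (0,4): δ = 27.77°  ·
  (0,5): δ = 78.69°  ·
  (0,6): δ = 143.94°  ·
  (1,2): δ = 94.76°  ·
  (1,3): δ = 62.18°  ·
  (1,4): δ = 30.75°  ·
  (1,5): δ = 20.18°  ✓
  (1,6): δ = 85.43°  ·
  (2,3): δ = 147.43°  ·
  (2,4): δ = 115.99°  ·
  (2,5): δ = 65.07°  ·
  (2,6): δ = 0.19°  ✓
  (3,4): δ = 148.57°  ·
  (3,5): δ = 97.64°  ·
  (3,6): δ = 32.39°  ·
  (4,5): δ = 129.07°  ·
  (4,6): δ = 63.82°  ·
  (5,6): δ = 114.75°  ·
antipodal pairs: 3

count = 3; pairs: (0,3), (1,5), (2,6)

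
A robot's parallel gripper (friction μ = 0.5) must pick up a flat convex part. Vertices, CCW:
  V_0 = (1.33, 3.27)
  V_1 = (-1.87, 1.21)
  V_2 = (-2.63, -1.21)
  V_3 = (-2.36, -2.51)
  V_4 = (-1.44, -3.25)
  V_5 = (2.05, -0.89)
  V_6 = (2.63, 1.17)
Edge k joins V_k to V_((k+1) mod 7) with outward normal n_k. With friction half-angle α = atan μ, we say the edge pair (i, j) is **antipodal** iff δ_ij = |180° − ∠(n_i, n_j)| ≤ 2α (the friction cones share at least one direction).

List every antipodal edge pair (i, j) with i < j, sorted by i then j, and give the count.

α = atan 0.5 = 26.57°;  2α = 53.13°
n_0 = (-0.5413, +0.8408)
n_1 = (-0.9541, +0.2996)
n_2 = (-0.9791, -0.2034)
n_3 = (-0.6268, -0.7792)
n_4 = (+0.5602, -0.8284)
n_5 = (+0.9626, -0.2710)
n_6 = (+0.8503, +0.5264)
  (0,1): δ = 140.21°  ·
  (0,2): δ = 111.04°  ·
  (0,3): δ = 71.58°  ·
  (0,4): δ = 1.30°  ✓
  (0,5): δ = 41.50°  ✓
  (0,6): δ = 88.99°  ·
  (1,2): δ = 150.83°  ·
  (1,3): δ = 111.38°  ·
  (1,4): δ = 38.50°  ✓
  (1,5): δ = 1.71°  ✓
  (1,6): δ = 49.19°  ✓
  (2,3): δ = 140.54°  ·
  (2,4): δ = 67.67°  ·
  (2,5): δ = 27.46°  ✓
  (2,6): δ = 20.03°  ✓
  (3,4): δ = 107.12°  ·
  (3,5): δ = 66.91°  ·
  (3,6): δ = 19.43°  ✓
  (4,5): δ = 139.79°  ·
  (4,6): δ = 92.31°  ·
  (5,6): δ = 132.52°  ·
antipodal pairs: 8

count = 8; pairs: (0,4), (0,5), (1,4), (1,5), (1,6), (2,5), (2,6), (3,6)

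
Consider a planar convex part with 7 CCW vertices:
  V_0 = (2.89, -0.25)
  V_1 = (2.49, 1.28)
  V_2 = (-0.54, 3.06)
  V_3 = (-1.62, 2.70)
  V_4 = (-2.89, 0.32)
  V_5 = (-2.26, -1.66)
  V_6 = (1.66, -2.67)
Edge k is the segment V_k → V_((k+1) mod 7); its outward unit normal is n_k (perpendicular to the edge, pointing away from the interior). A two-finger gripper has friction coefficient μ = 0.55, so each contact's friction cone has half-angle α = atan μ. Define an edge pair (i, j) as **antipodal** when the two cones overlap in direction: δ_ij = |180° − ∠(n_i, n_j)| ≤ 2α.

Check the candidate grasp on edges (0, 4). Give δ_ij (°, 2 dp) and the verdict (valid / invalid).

δ = 3.00°, valid

α = atan 0.55 = 28.81°;  2α = 57.62°
edge 0: e_0 = (-0.40, +1.53);  n_0 = (+0.9675, +0.2529)
edge 4: e_4 = (+0.63, -1.98);  n_4 = (-0.9529, -0.3032)
∠(n_0, n_4) = 177.00°
δ = |180° − 177.00°| = 3.00°
3.00° ≤ 2α = 57.62°  →  valid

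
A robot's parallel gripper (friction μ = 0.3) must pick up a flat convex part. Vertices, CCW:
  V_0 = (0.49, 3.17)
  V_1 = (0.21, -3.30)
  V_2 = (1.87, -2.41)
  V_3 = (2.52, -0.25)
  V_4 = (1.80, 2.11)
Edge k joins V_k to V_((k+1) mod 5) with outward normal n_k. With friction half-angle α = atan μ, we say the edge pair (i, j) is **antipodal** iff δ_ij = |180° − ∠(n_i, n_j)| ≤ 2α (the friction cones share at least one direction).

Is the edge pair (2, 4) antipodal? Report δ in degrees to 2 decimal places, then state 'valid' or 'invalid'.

α = atan 0.3 = 16.70°;  2α = 33.40°
edge 2: e_2 = (+0.65, +2.16);  n_2 = (+0.9576, -0.2882)
edge 4: e_4 = (-1.31, +1.06);  n_4 = (+0.6290, +0.7774)
∠(n_2, n_4) = 67.77°
δ = |180° − 67.77°| = 112.23°
112.23° > 2α = 33.40°  →  invalid

δ = 112.23°, invalid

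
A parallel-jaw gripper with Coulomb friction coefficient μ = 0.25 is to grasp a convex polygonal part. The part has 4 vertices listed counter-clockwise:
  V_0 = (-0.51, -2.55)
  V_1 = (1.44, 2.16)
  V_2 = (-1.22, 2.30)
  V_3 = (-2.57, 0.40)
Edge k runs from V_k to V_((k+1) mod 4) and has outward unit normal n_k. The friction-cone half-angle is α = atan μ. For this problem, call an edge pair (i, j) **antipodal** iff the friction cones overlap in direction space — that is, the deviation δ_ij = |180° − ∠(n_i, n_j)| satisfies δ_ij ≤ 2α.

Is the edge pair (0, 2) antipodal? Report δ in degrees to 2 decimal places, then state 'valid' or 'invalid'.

α = atan 0.25 = 14.04°;  2α = 28.07°
edge 0: e_0 = (+1.95, +4.71);  n_0 = (+0.9239, -0.3825)
edge 2: e_2 = (-1.35, -1.90);  n_2 = (-0.8152, +0.5792)
∠(n_0, n_2) = 167.10°
δ = |180° − 167.10°| = 12.90°
12.90° ≤ 2α = 28.07°  →  valid

δ = 12.90°, valid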